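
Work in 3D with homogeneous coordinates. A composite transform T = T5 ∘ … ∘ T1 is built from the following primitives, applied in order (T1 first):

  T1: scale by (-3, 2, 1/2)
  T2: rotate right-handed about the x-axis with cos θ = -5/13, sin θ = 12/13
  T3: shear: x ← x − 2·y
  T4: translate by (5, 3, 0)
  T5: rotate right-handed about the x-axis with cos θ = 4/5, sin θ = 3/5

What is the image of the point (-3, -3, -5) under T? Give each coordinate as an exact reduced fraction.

T1 scale by (-3, 2, 1/2): (-3, -3, -5) → (9, -6, -5/2)
T2 rotate right-handed about the x-axis with cos θ = -5/13, sin θ = 12/13: (9, -6, -5/2) → (9, 60/13, -119/26)
T3 shear: x ← x − 2·y: (9, 60/13, -119/26) → (-3/13, 60/13, -119/26)
T4 translate by (5, 3, 0): (-3/13, 60/13, -119/26) → (62/13, 99/13, -119/26)
T5 rotate right-handed about the x-axis with cos θ = 4/5, sin θ = 3/5: (62/13, 99/13, -119/26) → (62/13, 1149/130, 59/65)

T(p) = (62/13, 1149/130, 59/65)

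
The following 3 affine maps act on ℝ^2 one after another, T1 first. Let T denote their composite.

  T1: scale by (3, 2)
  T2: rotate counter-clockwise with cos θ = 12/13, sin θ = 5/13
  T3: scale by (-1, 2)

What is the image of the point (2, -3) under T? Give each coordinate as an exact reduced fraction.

T(p) = (-102/13, -84/13)

T1 scale by (3, 2): (2, -3) → (6, -6)
T2 rotate counter-clockwise with cos θ = 12/13, sin θ = 5/13: (6, -6) → (102/13, -42/13)
T3 scale by (-1, 2): (102/13, -42/13) → (-102/13, -84/13)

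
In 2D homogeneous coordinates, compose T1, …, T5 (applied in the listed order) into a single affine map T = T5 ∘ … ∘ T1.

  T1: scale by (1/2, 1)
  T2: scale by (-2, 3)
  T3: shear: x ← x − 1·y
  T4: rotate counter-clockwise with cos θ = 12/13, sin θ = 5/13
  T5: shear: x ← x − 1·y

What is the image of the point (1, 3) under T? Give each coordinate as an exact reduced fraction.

T1 scale by (1/2, 1): (1, 3) → (1/2, 3)
T2 scale by (-2, 3): (1/2, 3) → (-1, 9)
T3 shear: x ← x − 1·y: (-1, 9) → (-10, 9)
T4 rotate counter-clockwise with cos θ = 12/13, sin θ = 5/13: (-10, 9) → (-165/13, 58/13)
T5 shear: x ← x − 1·y: (-165/13, 58/13) → (-223/13, 58/13)

T(p) = (-223/13, 58/13)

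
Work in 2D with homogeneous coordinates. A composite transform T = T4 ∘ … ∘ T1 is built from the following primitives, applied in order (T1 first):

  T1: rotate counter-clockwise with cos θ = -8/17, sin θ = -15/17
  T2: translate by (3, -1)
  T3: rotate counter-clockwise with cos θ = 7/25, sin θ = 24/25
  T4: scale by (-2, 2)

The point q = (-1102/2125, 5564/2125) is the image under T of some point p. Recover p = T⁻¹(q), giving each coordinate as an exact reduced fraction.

p = (-1/5, -2)

T1 = [-8/17 15/17 0; -15/17 -8/17 0; 0 0 1]
T2·T1 = [-8/17 15/17 3; -15/17 -8/17 -1; 0 0 1]
T3·…·T1 = [304/425 297/425 9/5; -297/425 304/425 13/5; 0 0 1]
T4·…·T1 = [-608/425 -594/425 -18/5; -594/425 608/425 26/5; 0 0 1]
det M = -4; M⁻¹ = [-152/425 -297/850 9/17; -297/850 152/425 -53/17; 0 0 1]
M⁻¹ · (-1102/2125, 5564/2125)ᵀ = (-1/5, -2)ᵀ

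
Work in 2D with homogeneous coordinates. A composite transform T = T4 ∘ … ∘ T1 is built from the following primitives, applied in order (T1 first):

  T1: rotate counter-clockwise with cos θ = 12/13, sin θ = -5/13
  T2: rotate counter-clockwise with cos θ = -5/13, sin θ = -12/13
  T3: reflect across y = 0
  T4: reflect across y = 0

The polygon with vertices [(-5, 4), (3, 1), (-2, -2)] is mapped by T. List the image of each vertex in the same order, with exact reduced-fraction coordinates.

T1 rotate counter-clockwise with cos θ = 12/13, sin θ = -5/13: (-5, 4) → (-40/13, 73/13); (3, 1) → (41/13, -3/13); (-2, -2) → (-34/13, -14/13)
T2 rotate counter-clockwise with cos θ = -5/13, sin θ = -12/13: (-40/13, 73/13) → (1076/169, 115/169); (41/13, -3/13) → (-241/169, -477/169); (-34/13, -14/13) → (2/169, 478/169)
T3 reflect across y = 0: (1076/169, 115/169) → (1076/169, -115/169); (-241/169, -477/169) → (-241/169, 477/169); (2/169, 478/169) → (2/169, -478/169)
T4 reflect across y = 0: (1076/169, -115/169) → (1076/169, 115/169); (-241/169, 477/169) → (-241/169, -477/169); (2/169, -478/169) → (2/169, 478/169)

image vertices: (1076/169, 115/169), (-241/169, -477/169), (2/169, 478/169)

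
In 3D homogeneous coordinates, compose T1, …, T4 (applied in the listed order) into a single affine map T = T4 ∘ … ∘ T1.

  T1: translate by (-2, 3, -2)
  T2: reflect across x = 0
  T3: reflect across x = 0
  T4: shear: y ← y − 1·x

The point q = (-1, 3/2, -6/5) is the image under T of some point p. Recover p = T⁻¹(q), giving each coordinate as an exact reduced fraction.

p = (1, -5/2, 4/5)

T1 = [1 0 0 -2; 0 1 0 3; 0 0 1 -2; 0 0 0 1]
T2·T1 = [-1 0 0 2; 0 1 0 3; 0 0 1 -2; 0 0 0 1]
T3·…·T1 = [1 0 0 -2; 0 1 0 3; 0 0 1 -2; 0 0 0 1]
T4·…·T1 = [1 0 0 -2; -1 1 0 5; 0 0 1 -2; 0 0 0 1]
det M = 1; M⁻¹ = [1 0 0 2; 1 1 0 -3; 0 0 1 2; 0 0 0 1]
M⁻¹ · (-1, 3/2, -6/5)ᵀ = (1, -5/2, 4/5)ᵀ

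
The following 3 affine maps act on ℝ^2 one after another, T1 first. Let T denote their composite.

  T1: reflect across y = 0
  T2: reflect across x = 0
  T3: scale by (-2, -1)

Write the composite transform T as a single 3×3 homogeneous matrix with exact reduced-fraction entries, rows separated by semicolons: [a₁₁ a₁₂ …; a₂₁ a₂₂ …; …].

T1 = [1 0 0; 0 -1 0; 0 0 1]
T2·T1 = [-1 0 0; 0 -1 0; 0 0 1]
T3·…·T1 = [2 0 0; 0 1 0; 0 0 1]

T = [2 0 0; 0 1 0; 0 0 1]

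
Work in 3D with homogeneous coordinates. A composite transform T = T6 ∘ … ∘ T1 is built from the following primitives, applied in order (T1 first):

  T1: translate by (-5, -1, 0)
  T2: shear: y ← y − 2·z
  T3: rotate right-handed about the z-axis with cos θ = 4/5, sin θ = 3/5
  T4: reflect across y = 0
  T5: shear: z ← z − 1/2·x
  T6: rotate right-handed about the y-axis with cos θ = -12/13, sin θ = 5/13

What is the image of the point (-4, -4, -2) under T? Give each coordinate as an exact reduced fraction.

T1 translate by (-5, -1, 0): (-4, -4, -2) → (-9, -5, -2)
T2 shear: y ← y − 2·z: (-9, -5, -2) → (-9, -1, -2)
T3 rotate right-handed about the z-axis with cos θ = 4/5, sin θ = 3/5: (-9, -1, -2) → (-33/5, -31/5, -2)
T4 reflect across y = 0: (-33/5, -31/5, -2) → (-33/5, 31/5, -2)
T5 shear: z ← z − 1/2·x: (-33/5, 31/5, -2) → (-33/5, 31/5, 13/10)
T6 rotate right-handed about the y-axis with cos θ = -12/13, sin θ = 5/13: (-33/5, 31/5, 13/10) → (857/130, 31/5, 87/65)

T(p) = (857/130, 31/5, 87/65)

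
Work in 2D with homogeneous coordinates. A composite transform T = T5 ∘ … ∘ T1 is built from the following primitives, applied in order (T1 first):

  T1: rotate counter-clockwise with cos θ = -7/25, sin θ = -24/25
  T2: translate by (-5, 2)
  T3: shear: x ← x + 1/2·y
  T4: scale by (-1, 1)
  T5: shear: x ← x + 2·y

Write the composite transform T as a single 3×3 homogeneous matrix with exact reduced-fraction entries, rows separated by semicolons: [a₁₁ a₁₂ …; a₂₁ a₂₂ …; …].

T = [-29/25 -69/50 8; -24/25 -7/25 2; 0 0 1]

T1 = [-7/25 24/25 0; -24/25 -7/25 0; 0 0 1]
T2·T1 = [-7/25 24/25 -5; -24/25 -7/25 2; 0 0 1]
T3·…·T1 = [-19/25 41/50 -4; -24/25 -7/25 2; 0 0 1]
T4·…·T1 = [19/25 -41/50 4; -24/25 -7/25 2; 0 0 1]
T5·…·T1 = [-29/25 -69/50 8; -24/25 -7/25 2; 0 0 1]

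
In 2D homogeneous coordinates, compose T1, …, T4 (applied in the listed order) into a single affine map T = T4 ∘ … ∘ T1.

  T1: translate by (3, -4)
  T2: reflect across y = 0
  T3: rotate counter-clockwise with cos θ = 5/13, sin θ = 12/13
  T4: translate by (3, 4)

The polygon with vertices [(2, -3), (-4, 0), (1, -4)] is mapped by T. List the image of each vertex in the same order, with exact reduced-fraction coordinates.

T1 translate by (3, -4): (2, -3) → (5, -7); (-4, 0) → (-1, -4); (1, -4) → (4, -8)
T2 reflect across y = 0: (5, -7) → (5, 7); (-1, -4) → (-1, 4); (4, -8) → (4, 8)
T3 rotate counter-clockwise with cos θ = 5/13, sin θ = 12/13: (5, 7) → (-59/13, 95/13); (-1, 4) → (-53/13, 8/13); (4, 8) → (-76/13, 88/13)
T4 translate by (3, 4): (-59/13, 95/13) → (-20/13, 147/13); (-53/13, 8/13) → (-14/13, 60/13); (-76/13, 88/13) → (-37/13, 140/13)

image vertices: (-20/13, 147/13), (-14/13, 60/13), (-37/13, 140/13)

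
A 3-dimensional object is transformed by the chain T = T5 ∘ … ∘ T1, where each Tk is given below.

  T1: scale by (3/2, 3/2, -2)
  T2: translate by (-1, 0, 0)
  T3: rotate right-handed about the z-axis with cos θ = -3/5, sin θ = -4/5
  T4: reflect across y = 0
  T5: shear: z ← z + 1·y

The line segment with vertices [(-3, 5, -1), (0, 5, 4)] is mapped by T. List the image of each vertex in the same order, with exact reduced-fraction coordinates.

T1 scale by (3/2, 3/2, -2): (-3, 5, -1) → (-9/2, 15/2, 2); (0, 5, 4) → (0, 15/2, -8)
T2 translate by (-1, 0, 0): (-9/2, 15/2, 2) → (-11/2, 15/2, 2); (0, 15/2, -8) → (-1, 15/2, -8)
T3 rotate right-handed about the z-axis with cos θ = -3/5, sin θ = -4/5: (-11/2, 15/2, 2) → (93/10, -1/10, 2); (-1, 15/2, -8) → (33/5, -37/10, -8)
T4 reflect across y = 0: (93/10, -1/10, 2) → (93/10, 1/10, 2); (33/5, -37/10, -8) → (33/5, 37/10, -8)
T5 shear: z ← z + 1·y: (93/10, 1/10, 2) → (93/10, 1/10, 21/10); (33/5, 37/10, -8) → (33/5, 37/10, -43/10)

image vertices: (93/10, 1/10, 21/10), (33/5, 37/10, -43/10)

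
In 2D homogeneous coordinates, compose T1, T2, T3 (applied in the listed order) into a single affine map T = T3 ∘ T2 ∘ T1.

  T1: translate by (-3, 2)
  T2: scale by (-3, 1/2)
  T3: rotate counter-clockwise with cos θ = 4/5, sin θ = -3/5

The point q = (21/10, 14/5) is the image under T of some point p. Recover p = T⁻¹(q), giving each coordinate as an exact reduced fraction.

p = (3, 5)

T1 = [1 0 -3; 0 1 2; 0 0 1]
T2·T1 = [-3 0 9; 0 1/2 1; 0 0 1]
T3·…·T1 = [-12/5 3/10 39/5; 9/5 2/5 -23/5; 0 0 1]
det M = -3/2; M⁻¹ = [-4/15 1/5 3; 6/5 8/5 -2; 0 0 1]
M⁻¹ · (21/10, 14/5)ᵀ = (3, 5)ᵀ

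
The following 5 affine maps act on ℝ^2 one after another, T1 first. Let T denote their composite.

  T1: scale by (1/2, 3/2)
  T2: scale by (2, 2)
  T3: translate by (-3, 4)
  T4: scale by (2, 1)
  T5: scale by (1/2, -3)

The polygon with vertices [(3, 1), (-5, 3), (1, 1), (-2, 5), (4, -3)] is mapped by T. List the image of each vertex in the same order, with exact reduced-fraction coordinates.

T1 scale by (1/2, 3/2): (3, 1) → (3/2, 3/2); (-5, 3) → (-5/2, 9/2); (1, 1) → (1/2, 3/2); (-2, 5) → (-1, 15/2); (4, -3) → (2, -9/2)
T2 scale by (2, 2): (3/2, 3/2) → (3, 3); (-5/2, 9/2) → (-5, 9); (1/2, 3/2) → (1, 3); (-1, 15/2) → (-2, 15); (2, -9/2) → (4, -9)
T3 translate by (-3, 4): (3, 3) → (0, 7); (-5, 9) → (-8, 13); (1, 3) → (-2, 7); (-2, 15) → (-5, 19); (4, -9) → (1, -5)
T4 scale by (2, 1): (0, 7) → (0, 7); (-8, 13) → (-16, 13); (-2, 7) → (-4, 7); (-5, 19) → (-10, 19); (1, -5) → (2, -5)
T5 scale by (1/2, -3): (0, 7) → (0, -21); (-16, 13) → (-8, -39); (-4, 7) → (-2, -21); (-10, 19) → (-5, -57); (2, -5) → (1, 15)

image vertices: (0, -21), (-8, -39), (-2, -21), (-5, -57), (1, 15)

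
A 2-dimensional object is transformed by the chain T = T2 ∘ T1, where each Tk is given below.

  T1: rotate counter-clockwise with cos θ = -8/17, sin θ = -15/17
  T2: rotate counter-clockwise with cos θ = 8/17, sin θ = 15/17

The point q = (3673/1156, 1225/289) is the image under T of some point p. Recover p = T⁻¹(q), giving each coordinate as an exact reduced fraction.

T1 = [-8/17 15/17 0; -15/17 -8/17 0; 0 0 1]
T2·T1 = [161/289 240/289 0; -240/289 161/289 0; 0 0 1]
det M = 1; M⁻¹ = [161/289 -240/289 0; 240/289 161/289 0; 0 0 1]
M⁻¹ · (3673/1156, 1225/289)ᵀ = (-7/4, 5)ᵀ

p = (-7/4, 5)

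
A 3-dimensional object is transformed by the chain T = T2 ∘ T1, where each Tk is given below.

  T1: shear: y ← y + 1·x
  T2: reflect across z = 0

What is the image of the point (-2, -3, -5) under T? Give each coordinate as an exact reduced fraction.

T(p) = (-2, -5, 5)

T1 shear: y ← y + 1·x: (-2, -3, -5) → (-2, -5, -5)
T2 reflect across z = 0: (-2, -5, -5) → (-2, -5, 5)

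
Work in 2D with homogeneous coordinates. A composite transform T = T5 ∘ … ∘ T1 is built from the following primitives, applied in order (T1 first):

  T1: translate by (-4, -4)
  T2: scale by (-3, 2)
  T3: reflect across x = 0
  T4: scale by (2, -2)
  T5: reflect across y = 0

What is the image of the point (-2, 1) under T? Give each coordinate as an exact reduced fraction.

T1 translate by (-4, -4): (-2, 1) → (-6, -3)
T2 scale by (-3, 2): (-6, -3) → (18, -6)
T3 reflect across x = 0: (18, -6) → (-18, -6)
T4 scale by (2, -2): (-18, -6) → (-36, 12)
T5 reflect across y = 0: (-36, 12) → (-36, -12)

T(p) = (-36, -12)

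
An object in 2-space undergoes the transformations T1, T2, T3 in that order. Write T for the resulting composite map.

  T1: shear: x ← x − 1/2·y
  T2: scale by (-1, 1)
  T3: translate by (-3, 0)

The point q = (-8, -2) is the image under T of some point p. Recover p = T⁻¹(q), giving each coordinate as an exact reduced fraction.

p = (4, -2)

T1 = [1 -1/2 0; 0 1 0; 0 0 1]
T2·T1 = [-1 1/2 0; 0 1 0; 0 0 1]
T3·…·T1 = [-1 1/2 -3; 0 1 0; 0 0 1]
det M = -1; M⁻¹ = [-1 1/2 -3; 0 1 0; 0 0 1]
M⁻¹ · (-8, -2)ᵀ = (4, -2)ᵀ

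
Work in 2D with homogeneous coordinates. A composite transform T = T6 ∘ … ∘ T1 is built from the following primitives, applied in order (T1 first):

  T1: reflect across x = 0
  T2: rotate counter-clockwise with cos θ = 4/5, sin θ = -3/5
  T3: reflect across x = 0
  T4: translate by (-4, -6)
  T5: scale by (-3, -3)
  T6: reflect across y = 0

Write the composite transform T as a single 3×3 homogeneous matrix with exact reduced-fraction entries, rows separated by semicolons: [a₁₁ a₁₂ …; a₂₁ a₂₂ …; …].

T = [-12/5 9/5 12; 9/5 12/5 -18; 0 0 1]

T1 = [-1 0 0; 0 1 0; 0 0 1]
T2·T1 = [-4/5 3/5 0; 3/5 4/5 0; 0 0 1]
T3·…·T1 = [4/5 -3/5 0; 3/5 4/5 0; 0 0 1]
T4·…·T1 = [4/5 -3/5 -4; 3/5 4/5 -6; 0 0 1]
T5·…·T1 = [-12/5 9/5 12; -9/5 -12/5 18; 0 0 1]
T6·…·T1 = [-12/5 9/5 12; 9/5 12/5 -18; 0 0 1]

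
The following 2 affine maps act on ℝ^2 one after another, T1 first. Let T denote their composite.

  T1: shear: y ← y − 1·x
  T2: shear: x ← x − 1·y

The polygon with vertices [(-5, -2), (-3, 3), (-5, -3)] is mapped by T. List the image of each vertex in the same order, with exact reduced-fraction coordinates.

image vertices: (-8, 3), (-9, 6), (-7, 2)

T1 shear: y ← y − 1·x: (-5, -2) → (-5, 3); (-3, 3) → (-3, 6); (-5, -3) → (-5, 2)
T2 shear: x ← x − 1·y: (-5, 3) → (-8, 3); (-3, 6) → (-9, 6); (-5, 2) → (-7, 2)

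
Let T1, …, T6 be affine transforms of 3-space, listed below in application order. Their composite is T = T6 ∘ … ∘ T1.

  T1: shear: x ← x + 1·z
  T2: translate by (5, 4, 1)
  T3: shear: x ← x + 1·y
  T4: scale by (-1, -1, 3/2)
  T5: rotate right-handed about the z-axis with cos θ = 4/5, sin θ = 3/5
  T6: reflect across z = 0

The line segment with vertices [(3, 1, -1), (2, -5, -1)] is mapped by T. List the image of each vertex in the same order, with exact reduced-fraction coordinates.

image vertices: (-33/5, -56/5, 0), (-23/5, -11/5, 0)

T1 shear: x ← x + 1·z: (3, 1, -1) → (2, 1, -1); (2, -5, -1) → (1, -5, -1)
T2 translate by (5, 4, 1): (2, 1, -1) → (7, 5, 0); (1, -5, -1) → (6, -1, 0)
T3 shear: x ← x + 1·y: (7, 5, 0) → (12, 5, 0); (6, -1, 0) → (5, -1, 0)
T4 scale by (-1, -1, 3/2): (12, 5, 0) → (-12, -5, 0); (5, -1, 0) → (-5, 1, 0)
T5 rotate right-handed about the z-axis with cos θ = 4/5, sin θ = 3/5: (-12, -5, 0) → (-33/5, -56/5, 0); (-5, 1, 0) → (-23/5, -11/5, 0)
T6 reflect across z = 0: (-33/5, -56/5, 0) → (-33/5, -56/5, 0); (-23/5, -11/5, 0) → (-23/5, -11/5, 0)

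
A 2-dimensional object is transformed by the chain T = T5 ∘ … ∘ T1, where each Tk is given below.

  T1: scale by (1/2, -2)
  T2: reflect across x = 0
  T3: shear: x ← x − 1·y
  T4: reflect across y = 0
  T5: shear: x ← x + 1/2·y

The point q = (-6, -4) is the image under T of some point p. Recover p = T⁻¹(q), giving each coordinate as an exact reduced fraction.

p = (0, -2)

T1 = [1/2 0 0; 0 -2 0; 0 0 1]
T2·T1 = [-1/2 0 0; 0 -2 0; 0 0 1]
T3·…·T1 = [-1/2 2 0; 0 -2 0; 0 0 1]
T4·…·T1 = [-1/2 2 0; 0 2 0; 0 0 1]
T5·…·T1 = [-1/2 3 0; 0 2 0; 0 0 1]
det M = -1; M⁻¹ = [-2 3 0; 0 1/2 0; 0 0 1]
M⁻¹ · (-6, -4)ᵀ = (0, -2)ᵀ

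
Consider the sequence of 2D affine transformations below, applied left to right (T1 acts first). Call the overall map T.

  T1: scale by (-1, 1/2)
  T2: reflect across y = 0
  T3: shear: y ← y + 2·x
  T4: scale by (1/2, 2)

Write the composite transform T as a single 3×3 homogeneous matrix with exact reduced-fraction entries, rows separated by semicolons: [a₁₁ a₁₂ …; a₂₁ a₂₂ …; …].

T1 = [-1 0 0; 0 1/2 0; 0 0 1]
T2·T1 = [-1 0 0; 0 -1/2 0; 0 0 1]
T3·…·T1 = [-1 0 0; -2 -1/2 0; 0 0 1]
T4·…·T1 = [-1/2 0 0; -4 -1 0; 0 0 1]

T = [-1/2 0 0; -4 -1 0; 0 0 1]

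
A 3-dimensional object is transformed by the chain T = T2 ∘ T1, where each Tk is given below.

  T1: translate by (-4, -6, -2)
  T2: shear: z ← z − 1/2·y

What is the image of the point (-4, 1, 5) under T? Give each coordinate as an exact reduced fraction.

T1 translate by (-4, -6, -2): (-4, 1, 5) → (-8, -5, 3)
T2 shear: z ← z − 1/2·y: (-8, -5, 3) → (-8, -5, 11/2)

T(p) = (-8, -5, 11/2)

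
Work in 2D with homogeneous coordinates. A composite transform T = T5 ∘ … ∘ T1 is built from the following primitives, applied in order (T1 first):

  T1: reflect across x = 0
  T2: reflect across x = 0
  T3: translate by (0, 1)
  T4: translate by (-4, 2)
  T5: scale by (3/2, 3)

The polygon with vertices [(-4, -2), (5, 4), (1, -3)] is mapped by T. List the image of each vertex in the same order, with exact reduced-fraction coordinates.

T1 reflect across x = 0: (-4, -2) → (4, -2); (5, 4) → (-5, 4); (1, -3) → (-1, -3)
T2 reflect across x = 0: (4, -2) → (-4, -2); (-5, 4) → (5, 4); (-1, -3) → (1, -3)
T3 translate by (0, 1): (-4, -2) → (-4, -1); (5, 4) → (5, 5); (1, -3) → (1, -2)
T4 translate by (-4, 2): (-4, -1) → (-8, 1); (5, 5) → (1, 7); (1, -2) → (-3, 0)
T5 scale by (3/2, 3): (-8, 1) → (-12, 3); (1, 7) → (3/2, 21); (-3, 0) → (-9/2, 0)

image vertices: (-12, 3), (3/2, 21), (-9/2, 0)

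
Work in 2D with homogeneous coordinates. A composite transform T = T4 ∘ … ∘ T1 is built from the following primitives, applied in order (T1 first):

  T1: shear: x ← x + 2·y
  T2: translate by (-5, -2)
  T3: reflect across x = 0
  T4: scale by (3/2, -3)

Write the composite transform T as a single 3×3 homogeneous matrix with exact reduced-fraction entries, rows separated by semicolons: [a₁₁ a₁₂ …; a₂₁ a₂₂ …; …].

T1 = [1 2 0; 0 1 0; 0 0 1]
T2·T1 = [1 2 -5; 0 1 -2; 0 0 1]
T3·…·T1 = [-1 -2 5; 0 1 -2; 0 0 1]
T4·…·T1 = [-3/2 -3 15/2; 0 -3 6; 0 0 1]

T = [-3/2 -3 15/2; 0 -3 6; 0 0 1]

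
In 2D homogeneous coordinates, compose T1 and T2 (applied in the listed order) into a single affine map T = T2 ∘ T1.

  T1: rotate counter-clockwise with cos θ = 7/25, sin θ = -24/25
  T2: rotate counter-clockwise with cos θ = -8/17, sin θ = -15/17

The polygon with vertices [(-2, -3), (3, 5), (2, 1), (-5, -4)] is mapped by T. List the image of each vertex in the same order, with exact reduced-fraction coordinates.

image vertices: (1093/425, 1074/425), (-99/25, -107/25), (-919/425, -242/425), (2428/425, 1229/425)

T1 rotate counter-clockwise with cos θ = 7/25, sin θ = -24/25: (-2, -3) → (-86/25, 27/25); (3, 5) → (141/25, -37/25); (2, 1) → (38/25, -41/25); (-5, -4) → (-131/25, 92/25)
T2 rotate counter-clockwise with cos θ = -8/17, sin θ = -15/17: (-86/25, 27/25) → (1093/425, 1074/425); (141/25, -37/25) → (-99/25, -107/25); (38/25, -41/25) → (-919/425, -242/425); (-131/25, 92/25) → (2428/425, 1229/425)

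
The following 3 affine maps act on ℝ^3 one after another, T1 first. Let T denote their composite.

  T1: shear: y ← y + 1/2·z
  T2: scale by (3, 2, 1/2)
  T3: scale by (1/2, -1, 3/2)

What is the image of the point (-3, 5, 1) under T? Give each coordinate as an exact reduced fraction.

T(p) = (-9/2, -11, 3/4)

T1 shear: y ← y + 1/2·z: (-3, 5, 1) → (-3, 11/2, 1)
T2 scale by (3, 2, 1/2): (-3, 11/2, 1) → (-9, 11, 1/2)
T3 scale by (1/2, -1, 3/2): (-9, 11, 1/2) → (-9/2, -11, 3/4)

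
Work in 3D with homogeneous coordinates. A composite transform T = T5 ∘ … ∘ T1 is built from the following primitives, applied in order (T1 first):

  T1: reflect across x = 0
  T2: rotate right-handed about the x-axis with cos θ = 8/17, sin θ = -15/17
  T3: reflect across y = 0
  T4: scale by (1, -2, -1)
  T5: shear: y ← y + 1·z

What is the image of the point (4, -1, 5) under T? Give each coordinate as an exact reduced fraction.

T1 reflect across x = 0: (4, -1, 5) → (-4, -1, 5)
T2 rotate right-handed about the x-axis with cos θ = 8/17, sin θ = -15/17: (-4, -1, 5) → (-4, 67/17, 55/17)
T3 reflect across y = 0: (-4, 67/17, 55/17) → (-4, -67/17, 55/17)
T4 scale by (1, -2, -1): (-4, -67/17, 55/17) → (-4, 134/17, -55/17)
T5 shear: y ← y + 1·z: (-4, 134/17, -55/17) → (-4, 79/17, -55/17)

T(p) = (-4, 79/17, -55/17)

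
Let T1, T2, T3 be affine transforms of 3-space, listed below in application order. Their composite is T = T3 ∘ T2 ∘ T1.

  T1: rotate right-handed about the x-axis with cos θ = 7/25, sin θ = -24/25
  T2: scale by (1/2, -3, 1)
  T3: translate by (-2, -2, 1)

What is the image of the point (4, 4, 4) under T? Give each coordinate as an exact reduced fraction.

T1 rotate right-handed about the x-axis with cos θ = 7/25, sin θ = -24/25: (4, 4, 4) → (4, 124/25, -68/25)
T2 scale by (1/2, -3, 1): (4, 124/25, -68/25) → (2, -372/25, -68/25)
T3 translate by (-2, -2, 1): (2, -372/25, -68/25) → (0, -422/25, -43/25)

T(p) = (0, -422/25, -43/25)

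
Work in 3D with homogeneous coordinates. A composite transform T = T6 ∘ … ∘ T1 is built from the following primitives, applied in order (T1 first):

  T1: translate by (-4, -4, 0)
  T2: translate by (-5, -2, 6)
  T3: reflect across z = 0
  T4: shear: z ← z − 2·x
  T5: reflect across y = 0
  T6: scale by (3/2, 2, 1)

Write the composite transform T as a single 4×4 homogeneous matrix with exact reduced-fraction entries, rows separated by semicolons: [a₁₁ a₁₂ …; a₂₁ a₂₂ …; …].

T1 = [1 0 0 -4; 0 1 0 -4; 0 0 1 0; 0 0 0 1]
T2·T1 = [1 0 0 -9; 0 1 0 -6; 0 0 1 6; 0 0 0 1]
T3·…·T1 = [1 0 0 -9; 0 1 0 -6; 0 0 -1 -6; 0 0 0 1]
T4·…·T1 = [1 0 0 -9; 0 1 0 -6; -2 0 -1 12; 0 0 0 1]
T5·…·T1 = [1 0 0 -9; 0 -1 0 6; -2 0 -1 12; 0 0 0 1]
T6·…·T1 = [3/2 0 0 -27/2; 0 -2 0 12; -2 0 -1 12; 0 0 0 1]

T = [3/2 0 0 -27/2; 0 -2 0 12; -2 0 -1 12; 0 0 0 1]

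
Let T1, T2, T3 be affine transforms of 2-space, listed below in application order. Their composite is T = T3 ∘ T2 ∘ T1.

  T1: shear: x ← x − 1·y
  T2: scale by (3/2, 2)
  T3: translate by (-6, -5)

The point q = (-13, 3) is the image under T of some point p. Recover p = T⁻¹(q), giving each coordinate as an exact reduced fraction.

T1 = [1 -1 0; 0 1 0; 0 0 1]
T2·T1 = [3/2 -3/2 0; 0 2 0; 0 0 1]
T3·…·T1 = [3/2 -3/2 -6; 0 2 -5; 0 0 1]
det M = 3; M⁻¹ = [2/3 1/2 13/2; 0 1/2 5/2; 0 0 1]
M⁻¹ · (-13, 3)ᵀ = (-2/3, 4)ᵀ

p = (-2/3, 4)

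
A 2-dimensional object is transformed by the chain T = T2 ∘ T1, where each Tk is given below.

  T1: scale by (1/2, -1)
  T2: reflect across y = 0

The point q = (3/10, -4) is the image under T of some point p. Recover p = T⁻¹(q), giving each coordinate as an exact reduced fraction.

T1 = [1/2 0 0; 0 -1 0; 0 0 1]
T2·T1 = [1/2 0 0; 0 1 0; 0 0 1]
det M = 1/2; M⁻¹ = [2 0 0; 0 1 0; 0 0 1]
M⁻¹ · (3/10, -4)ᵀ = (3/5, -4)ᵀ

p = (3/5, -4)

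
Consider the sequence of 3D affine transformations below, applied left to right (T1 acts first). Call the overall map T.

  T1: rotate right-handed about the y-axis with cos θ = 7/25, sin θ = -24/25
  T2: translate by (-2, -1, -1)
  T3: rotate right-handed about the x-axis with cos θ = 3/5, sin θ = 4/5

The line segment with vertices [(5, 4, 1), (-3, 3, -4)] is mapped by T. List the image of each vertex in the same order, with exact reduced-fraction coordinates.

image vertices: (-39/25, -183/125, 606/125), (1, 26/5, -7/5)

T1 rotate right-handed about the y-axis with cos θ = 7/25, sin θ = -24/25: (5, 4, 1) → (11/25, 4, 127/25); (-3, 3, -4) → (3, 3, -4)
T2 translate by (-2, -1, -1): (11/25, 4, 127/25) → (-39/25, 3, 102/25); (3, 3, -4) → (1, 2, -5)
T3 rotate right-handed about the x-axis with cos θ = 3/5, sin θ = 4/5: (-39/25, 3, 102/25) → (-39/25, -183/125, 606/125); (1, 2, -5) → (1, 26/5, -7/5)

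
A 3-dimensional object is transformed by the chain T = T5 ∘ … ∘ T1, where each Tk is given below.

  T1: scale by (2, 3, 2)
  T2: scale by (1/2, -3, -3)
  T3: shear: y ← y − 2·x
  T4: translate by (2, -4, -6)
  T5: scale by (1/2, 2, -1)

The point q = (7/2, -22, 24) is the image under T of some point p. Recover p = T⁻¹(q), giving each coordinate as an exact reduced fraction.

T1 = [2 0 0 0; 0 3 0 0; 0 0 2 0; 0 0 0 1]
T2·T1 = [1 0 0 0; 0 -9 0 0; 0 0 -6 0; 0 0 0 1]
T3·…·T1 = [1 0 0 0; -2 -9 0 0; 0 0 -6 0; 0 0 0 1]
T4·…·T1 = [1 0 0 2; -2 -9 0 -4; 0 0 -6 -6; 0 0 0 1]
T5·…·T1 = [1/2 0 0 1; -4 -18 0 -8; 0 0 6 6; 0 0 0 1]
det M = -54; M⁻¹ = [2 0 0 -2; -4/9 -1/18 0 0; 0 0 1/6 -1; 0 0 0 1]
M⁻¹ · (7/2, -22, 24)ᵀ = (5, -1/3, 3)ᵀ

p = (5, -1/3, 3)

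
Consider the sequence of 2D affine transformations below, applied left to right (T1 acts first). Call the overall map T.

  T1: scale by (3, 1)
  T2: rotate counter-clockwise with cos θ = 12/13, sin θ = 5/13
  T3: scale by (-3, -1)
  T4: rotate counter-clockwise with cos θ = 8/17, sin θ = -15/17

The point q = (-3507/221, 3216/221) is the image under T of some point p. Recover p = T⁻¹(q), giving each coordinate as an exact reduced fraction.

T1 = [3 0 0; 0 1 0; 0 0 1]
T2·T1 = [36/13 -5/13 0; 15/13 12/13 0; 0 0 1]
T3·…·T1 = [-108/13 15/13 0; -15/13 -12/13 0; 0 0 1]
T4·…·T1 = [-1089/221 -60/221 0; 1500/221 -321/221 0; 0 0 1]
det M = 9; M⁻¹ = [-107/663 20/663 0; -500/663 -121/221 0; 0 0 1]
M⁻¹ · (-3507/221, 3216/221)ᵀ = (3, 4)ᵀ

p = (3, 4)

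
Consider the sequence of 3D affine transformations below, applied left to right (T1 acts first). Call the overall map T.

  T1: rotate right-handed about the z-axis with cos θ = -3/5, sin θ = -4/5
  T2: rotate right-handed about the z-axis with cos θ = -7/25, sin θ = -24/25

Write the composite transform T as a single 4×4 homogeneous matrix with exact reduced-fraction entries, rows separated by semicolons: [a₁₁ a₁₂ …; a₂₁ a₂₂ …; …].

T1 = [-3/5 4/5 0 0; -4/5 -3/5 0 0; 0 0 1 0; 0 0 0 1]
T2·T1 = [-3/5 -4/5 0 0; 4/5 -3/5 0 0; 0 0 1 0; 0 0 0 1]

T = [-3/5 -4/5 0 0; 4/5 -3/5 0 0; 0 0 1 0; 0 0 0 1]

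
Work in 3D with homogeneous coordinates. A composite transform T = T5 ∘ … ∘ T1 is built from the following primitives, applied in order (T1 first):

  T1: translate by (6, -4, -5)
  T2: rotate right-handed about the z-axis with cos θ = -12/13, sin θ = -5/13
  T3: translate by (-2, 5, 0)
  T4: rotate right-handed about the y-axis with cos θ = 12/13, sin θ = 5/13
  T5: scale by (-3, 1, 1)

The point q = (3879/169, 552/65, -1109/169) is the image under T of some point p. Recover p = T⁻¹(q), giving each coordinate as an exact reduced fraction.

p = (-5, -1/5, -4)

T1 = [1 0 0 6; 0 1 0 -4; 0 0 1 -5; 0 0 0 1]
T2·T1 = [-12/13 5/13 0 -92/13; -5/13 -12/13 0 18/13; 0 0 1 -5; 0 0 0 1]
T3·…·T1 = [-12/13 5/13 0 -118/13; -5/13 -12/13 0 83/13; 0 0 1 -5; 0 0 0 1]
T4·…·T1 = [-144/169 60/169 5/13 -1741/169; -5/13 -12/13 0 83/13; 60/169 -25/169 12/13 -190/169; 0 0 0 1]
T5·…·T1 = [432/169 -180/169 -15/13 5223/169; -5/13 -12/13 0 83/13; 60/169 -25/169 12/13 -190/169; 0 0 0 1]
det M = -3; M⁻¹ = [48/169 -5/13 60/169 -77/13; -20/169 -12/13 -25/169 122/13; -5/39 0 12/13 5; 0 0 0 1]
M⁻¹ · (3879/169, 552/65, -1109/169)ᵀ = (-5, -1/5, -4)ᵀ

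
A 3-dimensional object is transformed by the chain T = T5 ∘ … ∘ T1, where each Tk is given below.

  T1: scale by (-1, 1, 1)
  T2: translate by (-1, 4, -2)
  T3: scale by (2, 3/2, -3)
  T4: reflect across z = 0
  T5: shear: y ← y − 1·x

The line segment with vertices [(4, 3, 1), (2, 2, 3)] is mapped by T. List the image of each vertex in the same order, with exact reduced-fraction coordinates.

T1 scale by (-1, 1, 1): (4, 3, 1) → (-4, 3, 1); (2, 2, 3) → (-2, 2, 3)
T2 translate by (-1, 4, -2): (-4, 3, 1) → (-5, 7, -1); (-2, 2, 3) → (-3, 6, 1)
T3 scale by (2, 3/2, -3): (-5, 7, -1) → (-10, 21/2, 3); (-3, 6, 1) → (-6, 9, -3)
T4 reflect across z = 0: (-10, 21/2, 3) → (-10, 21/2, -3); (-6, 9, -3) → (-6, 9, 3)
T5 shear: y ← y − 1·x: (-10, 21/2, -3) → (-10, 41/2, -3); (-6, 9, 3) → (-6, 15, 3)

image vertices: (-10, 41/2, -3), (-6, 15, 3)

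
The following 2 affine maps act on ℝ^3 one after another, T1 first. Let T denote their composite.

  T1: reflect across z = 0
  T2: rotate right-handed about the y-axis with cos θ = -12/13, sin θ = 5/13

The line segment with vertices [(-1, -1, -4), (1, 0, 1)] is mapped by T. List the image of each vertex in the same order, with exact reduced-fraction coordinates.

T1 reflect across z = 0: (-1, -1, -4) → (-1, -1, 4); (1, 0, 1) → (1, 0, -1)
T2 rotate right-handed about the y-axis with cos θ = -12/13, sin θ = 5/13: (-1, -1, 4) → (32/13, -1, -43/13); (1, 0, -1) → (-17/13, 0, 7/13)

image vertices: (32/13, -1, -43/13), (-17/13, 0, 7/13)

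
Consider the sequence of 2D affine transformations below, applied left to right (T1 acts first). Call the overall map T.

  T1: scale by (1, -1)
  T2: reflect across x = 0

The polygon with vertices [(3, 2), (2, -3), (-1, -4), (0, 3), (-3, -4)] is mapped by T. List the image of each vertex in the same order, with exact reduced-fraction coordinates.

image vertices: (-3, -2), (-2, 3), (1, 4), (0, -3), (3, 4)

T1 scale by (1, -1): (3, 2) → (3, -2); (2, -3) → (2, 3); (-1, -4) → (-1, 4); (0, 3) → (0, -3); (-3, -4) → (-3, 4)
T2 reflect across x = 0: (3, -2) → (-3, -2); (2, 3) → (-2, 3); (-1, 4) → (1, 4); (0, -3) → (0, -3); (-3, 4) → (3, 4)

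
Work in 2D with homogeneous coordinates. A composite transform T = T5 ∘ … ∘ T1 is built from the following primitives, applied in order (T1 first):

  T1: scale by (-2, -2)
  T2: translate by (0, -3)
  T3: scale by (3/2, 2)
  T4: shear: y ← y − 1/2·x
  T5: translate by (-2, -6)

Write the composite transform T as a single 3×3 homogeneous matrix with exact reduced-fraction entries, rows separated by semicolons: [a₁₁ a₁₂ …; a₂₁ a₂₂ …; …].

T1 = [-2 0 0; 0 -2 0; 0 0 1]
T2·T1 = [-2 0 0; 0 -2 -3; 0 0 1]
T3·…·T1 = [-3 0 0; 0 -4 -6; 0 0 1]
T4·…·T1 = [-3 0 0; 3/2 -4 -6; 0 0 1]
T5·…·T1 = [-3 0 -2; 3/2 -4 -12; 0 0 1]

T = [-3 0 -2; 3/2 -4 -12; 0 0 1]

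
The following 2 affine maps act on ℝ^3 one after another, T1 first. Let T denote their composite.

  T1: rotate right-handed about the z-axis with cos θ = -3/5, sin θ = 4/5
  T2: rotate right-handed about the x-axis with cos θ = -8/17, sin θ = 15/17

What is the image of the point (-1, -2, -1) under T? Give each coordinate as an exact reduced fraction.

T1 rotate right-handed about the z-axis with cos θ = -3/5, sin θ = 4/5: (-1, -2, -1) → (11/5, 2/5, -1)
T2 rotate right-handed about the x-axis with cos θ = -8/17, sin θ = 15/17: (11/5, 2/5, -1) → (11/5, 59/85, 14/17)

T(p) = (11/5, 59/85, 14/17)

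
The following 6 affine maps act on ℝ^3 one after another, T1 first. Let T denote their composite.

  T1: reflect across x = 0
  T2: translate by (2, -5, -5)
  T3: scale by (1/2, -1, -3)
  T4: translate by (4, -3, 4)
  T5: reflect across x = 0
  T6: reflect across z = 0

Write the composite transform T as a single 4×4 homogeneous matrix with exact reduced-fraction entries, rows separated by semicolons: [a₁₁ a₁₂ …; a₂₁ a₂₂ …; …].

T = [1/2 0 0 -5; 0 -1 0 2; 0 0 3 -19; 0 0 0 1]

T1 = [-1 0 0 0; 0 1 0 0; 0 0 1 0; 0 0 0 1]
T2·T1 = [-1 0 0 2; 0 1 0 -5; 0 0 1 -5; 0 0 0 1]
T3·…·T1 = [-1/2 0 0 1; 0 -1 0 5; 0 0 -3 15; 0 0 0 1]
T4·…·T1 = [-1/2 0 0 5; 0 -1 0 2; 0 0 -3 19; 0 0 0 1]
T5·…·T1 = [1/2 0 0 -5; 0 -1 0 2; 0 0 -3 19; 0 0 0 1]
T6·…·T1 = [1/2 0 0 -5; 0 -1 0 2; 0 0 3 -19; 0 0 0 1]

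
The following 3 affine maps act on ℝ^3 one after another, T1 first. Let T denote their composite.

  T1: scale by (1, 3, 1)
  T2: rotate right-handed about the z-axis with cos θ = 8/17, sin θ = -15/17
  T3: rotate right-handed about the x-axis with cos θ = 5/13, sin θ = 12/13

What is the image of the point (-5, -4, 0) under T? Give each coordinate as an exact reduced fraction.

T1 scale by (1, 3, 1): (-5, -4, 0) → (-5, -12, 0)
T2 rotate right-handed about the z-axis with cos θ = 8/17, sin θ = -15/17: (-5, -12, 0) → (-220/17, -21/17, 0)
T3 rotate right-handed about the x-axis with cos θ = 5/13, sin θ = 12/13: (-220/17, -21/17, 0) → (-220/17, -105/221, -252/221)

T(p) = (-220/17, -105/221, -252/221)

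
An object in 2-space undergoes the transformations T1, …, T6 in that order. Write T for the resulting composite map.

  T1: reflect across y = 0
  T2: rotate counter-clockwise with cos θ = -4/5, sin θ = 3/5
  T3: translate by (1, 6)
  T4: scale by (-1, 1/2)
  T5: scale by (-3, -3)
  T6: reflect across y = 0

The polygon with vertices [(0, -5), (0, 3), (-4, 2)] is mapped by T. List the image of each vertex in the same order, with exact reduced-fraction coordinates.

image vertices: (-6, 3), (42/5, 63/5), (81/5, 39/5)

T1 reflect across y = 0: (0, -5) → (0, 5); (0, 3) → (0, -3); (-4, 2) → (-4, -2)
T2 rotate counter-clockwise with cos θ = -4/5, sin θ = 3/5: (0, 5) → (-3, -4); (0, -3) → (9/5, 12/5); (-4, -2) → (22/5, -4/5)
T3 translate by (1, 6): (-3, -4) → (-2, 2); (9/5, 12/5) → (14/5, 42/5); (22/5, -4/5) → (27/5, 26/5)
T4 scale by (-1, 1/2): (-2, 2) → (2, 1); (14/5, 42/5) → (-14/5, 21/5); (27/5, 26/5) → (-27/5, 13/5)
T5 scale by (-3, -3): (2, 1) → (-6, -3); (-14/5, 21/5) → (42/5, -63/5); (-27/5, 13/5) → (81/5, -39/5)
T6 reflect across y = 0: (-6, -3) → (-6, 3); (42/5, -63/5) → (42/5, 63/5); (81/5, -39/5) → (81/5, 39/5)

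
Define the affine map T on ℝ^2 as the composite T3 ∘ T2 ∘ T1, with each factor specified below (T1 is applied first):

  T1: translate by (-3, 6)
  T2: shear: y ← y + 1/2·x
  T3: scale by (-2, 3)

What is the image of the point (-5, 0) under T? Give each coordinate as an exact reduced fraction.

T(p) = (16, 6)

T1 translate by (-3, 6): (-5, 0) → (-8, 6)
T2 shear: y ← y + 1/2·x: (-8, 6) → (-8, 2)
T3 scale by (-2, 3): (-8, 2) → (16, 6)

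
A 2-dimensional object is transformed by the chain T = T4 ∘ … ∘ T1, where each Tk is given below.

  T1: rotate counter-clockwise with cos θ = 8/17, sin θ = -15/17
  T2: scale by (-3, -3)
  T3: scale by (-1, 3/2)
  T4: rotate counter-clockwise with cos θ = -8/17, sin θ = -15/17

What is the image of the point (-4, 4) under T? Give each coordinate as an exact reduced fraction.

T(p) = (-6882/289, 2052/289)

T1 rotate counter-clockwise with cos θ = 8/17, sin θ = -15/17: (-4, 4) → (28/17, 92/17)
T2 scale by (-3, -3): (28/17, 92/17) → (-84/17, -276/17)
T3 scale by (-1, 3/2): (-84/17, -276/17) → (84/17, -414/17)
T4 rotate counter-clockwise with cos θ = -8/17, sin θ = -15/17: (84/17, -414/17) → (-6882/289, 2052/289)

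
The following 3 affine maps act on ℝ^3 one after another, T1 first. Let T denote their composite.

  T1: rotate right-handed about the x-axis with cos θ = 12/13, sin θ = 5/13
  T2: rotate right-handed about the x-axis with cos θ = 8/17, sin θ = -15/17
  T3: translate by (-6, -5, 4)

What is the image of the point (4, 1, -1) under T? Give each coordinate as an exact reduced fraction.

T1 rotate right-handed about the x-axis with cos θ = 12/13, sin θ = 5/13: (4, 1, -1) → (4, 17/13, -7/13)
T2 rotate right-handed about the x-axis with cos θ = 8/17, sin θ = -15/17: (4, 17/13, -7/13) → (4, 31/221, -311/221)
T3 translate by (-6, -5, 4): (4, 31/221, -311/221) → (-2, -1074/221, 573/221)

T(p) = (-2, -1074/221, 573/221)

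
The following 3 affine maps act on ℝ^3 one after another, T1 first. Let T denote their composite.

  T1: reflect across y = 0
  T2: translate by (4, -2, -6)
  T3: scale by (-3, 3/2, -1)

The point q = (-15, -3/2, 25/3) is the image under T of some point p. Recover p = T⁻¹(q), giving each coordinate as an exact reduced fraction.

p = (1, -1, -7/3)

T1 = [1 0 0 0; 0 -1 0 0; 0 0 1 0; 0 0 0 1]
T2·T1 = [1 0 0 4; 0 -1 0 -2; 0 0 1 -6; 0 0 0 1]
T3·…·T1 = [-3 0 0 -12; 0 -3/2 0 -3; 0 0 -1 6; 0 0 0 1]
det M = -9/2; M⁻¹ = [-1/3 0 0 -4; 0 -2/3 0 -2; 0 0 -1 6; 0 0 0 1]
M⁻¹ · (-15, -3/2, 25/3)ᵀ = (1, -1, -7/3)ᵀ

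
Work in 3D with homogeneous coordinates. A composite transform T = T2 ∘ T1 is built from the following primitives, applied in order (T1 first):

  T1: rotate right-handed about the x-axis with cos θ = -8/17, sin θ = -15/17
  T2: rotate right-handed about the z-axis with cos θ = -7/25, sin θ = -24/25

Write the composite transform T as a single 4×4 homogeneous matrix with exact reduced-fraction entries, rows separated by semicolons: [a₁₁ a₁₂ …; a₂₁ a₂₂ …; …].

T = [-7/25 -192/425 72/85 0; -24/25 56/425 -21/85 0; 0 -15/17 -8/17 0; 0 0 0 1]

T1 = [1 0 0 0; 0 -8/17 15/17 0; 0 -15/17 -8/17 0; 0 0 0 1]
T2·T1 = [-7/25 -192/425 72/85 0; -24/25 56/425 -21/85 0; 0 -15/17 -8/17 0; 0 0 0 1]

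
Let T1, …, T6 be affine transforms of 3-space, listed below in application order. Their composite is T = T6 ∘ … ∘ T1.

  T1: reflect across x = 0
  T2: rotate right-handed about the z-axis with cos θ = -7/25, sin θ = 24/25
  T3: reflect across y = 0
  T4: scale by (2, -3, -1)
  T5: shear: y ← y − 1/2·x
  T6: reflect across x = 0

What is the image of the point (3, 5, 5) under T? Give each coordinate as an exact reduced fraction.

T(p) = (198/25, -222/25, -5)

T1 reflect across x = 0: (3, 5, 5) → (-3, 5, 5)
T2 rotate right-handed about the z-axis with cos θ = -7/25, sin θ = 24/25: (-3, 5, 5) → (-99/25, -107/25, 5)
T3 reflect across y = 0: (-99/25, -107/25, 5) → (-99/25, 107/25, 5)
T4 scale by (2, -3, -1): (-99/25, 107/25, 5) → (-198/25, -321/25, -5)
T5 shear: y ← y − 1/2·x: (-198/25, -321/25, -5) → (-198/25, -222/25, -5)
T6 reflect across x = 0: (-198/25, -222/25, -5) → (198/25, -222/25, -5)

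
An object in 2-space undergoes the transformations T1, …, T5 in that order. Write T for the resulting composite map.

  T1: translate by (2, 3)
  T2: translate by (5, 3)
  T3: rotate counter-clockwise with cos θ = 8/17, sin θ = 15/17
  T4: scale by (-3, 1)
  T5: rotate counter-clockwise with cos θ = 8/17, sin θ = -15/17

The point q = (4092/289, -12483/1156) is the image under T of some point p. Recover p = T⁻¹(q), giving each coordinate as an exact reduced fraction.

T1 = [1 0 2; 0 1 3; 0 0 1]
T2·T1 = [1 0 7; 0 1 6; 0 0 1]
T3·…·T1 = [8/17 -15/17 -2; 15/17 8/17 9; 0 0 1]
T4·…·T1 = [-24/17 45/17 6; 15/17 8/17 9; 0 0 1]
T5·…·T1 = [33/289 480/289 183/17; 480/289 -611/289 -18/17; 0 0 1]
det M = -3; M⁻¹ = [611/867 160/289 -7; 160/289 -11/289 -6; 0 0 1]
M⁻¹ · (4092/289, -12483/1156)ᵀ = (-3, 9/4)ᵀ

p = (-3, 9/4)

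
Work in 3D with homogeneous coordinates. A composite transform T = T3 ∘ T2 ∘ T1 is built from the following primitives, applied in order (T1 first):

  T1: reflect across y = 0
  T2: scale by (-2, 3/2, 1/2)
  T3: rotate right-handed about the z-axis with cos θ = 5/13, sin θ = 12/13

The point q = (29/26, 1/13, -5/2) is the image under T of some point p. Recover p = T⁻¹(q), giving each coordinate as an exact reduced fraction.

T1 = [1 0 0 0; 0 -1 0 0; 0 0 1 0; 0 0 0 1]
T2·T1 = [-2 0 0 0; 0 -3/2 0 0; 0 0 1/2 0; 0 0 0 1]
T3·…·T1 = [-10/13 18/13 0 0; -24/13 -15/26 0 0; 0 0 1/2 0; 0 0 0 1]
det M = 3/2; M⁻¹ = [-5/26 -6/13 0 0; 8/13 -10/39 0 0; 0 0 2 0; 0 0 0 1]
M⁻¹ · (29/26, 1/13, -5/2)ᵀ = (-1/4, 2/3, -5)ᵀ

p = (-1/4, 2/3, -5)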